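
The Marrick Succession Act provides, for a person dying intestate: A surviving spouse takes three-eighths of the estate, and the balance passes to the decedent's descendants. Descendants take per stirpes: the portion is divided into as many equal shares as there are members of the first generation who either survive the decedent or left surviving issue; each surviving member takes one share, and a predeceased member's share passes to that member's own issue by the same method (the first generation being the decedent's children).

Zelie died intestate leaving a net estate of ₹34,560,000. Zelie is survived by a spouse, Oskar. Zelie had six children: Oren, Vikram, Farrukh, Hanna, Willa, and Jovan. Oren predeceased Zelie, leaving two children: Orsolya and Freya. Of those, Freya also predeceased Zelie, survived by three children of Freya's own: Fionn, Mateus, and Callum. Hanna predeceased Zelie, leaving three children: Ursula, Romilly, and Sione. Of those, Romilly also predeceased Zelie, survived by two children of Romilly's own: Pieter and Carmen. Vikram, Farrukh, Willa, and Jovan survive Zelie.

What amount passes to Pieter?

Oskar takes three-eighths of ₹34,560,000 = ₹12,960,000. The remaining ₹21,600,000 passes to the descendants.
The descendants' portion (₹21,600,000) is divided into 6 shares of ₹3,600,000: Vikram, Farrukh, Willa, and Jovan each take ₹3,600,000; Oren's ₹3,600,000 share passes to Oren's issue; Hanna's ₹3,600,000 share passes to Hanna's issue.
Oren's share (₹3,600,000) is divided into 2 shares of ₹1,800,000: Orsolya takes ₹1,800,000; Freya's ₹1,800,000 share passes to Freya's issue.
Freya's share (₹1,800,000) is divided into 3 shares of ₹600,000: Fionn, Mateus, and Callum each take ₹600,000.
Hanna's share (₹3,600,000) is divided into 3 shares of ₹1,200,000: Ursula and Sione each take ₹1,200,000; Romilly's ₹1,200,000 share passes to Romilly's issue.
Romilly's share (₹1,200,000) is divided into 2 shares of ₹600,000: Pieter and Carmen each take ₹600,000.

Pieter receives ₹600,000.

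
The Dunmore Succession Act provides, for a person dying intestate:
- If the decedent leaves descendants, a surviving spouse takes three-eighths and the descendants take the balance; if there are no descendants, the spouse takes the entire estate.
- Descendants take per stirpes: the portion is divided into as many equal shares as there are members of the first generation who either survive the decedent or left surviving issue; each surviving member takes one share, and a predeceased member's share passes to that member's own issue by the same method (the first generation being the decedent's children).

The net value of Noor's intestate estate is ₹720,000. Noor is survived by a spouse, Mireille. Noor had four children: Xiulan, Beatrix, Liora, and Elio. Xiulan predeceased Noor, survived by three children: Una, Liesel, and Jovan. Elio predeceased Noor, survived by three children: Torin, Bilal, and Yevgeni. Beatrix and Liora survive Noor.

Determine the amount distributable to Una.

Una receives ₹37,500.

Mireille takes three-eighths of ₹720,000 = ₹270,000. The remaining ₹450,000 passes to the descendants.
The descendants' portion (₹450,000) is divided into 4 shares of ₹112,500: Beatrix and Liora each take ₹112,500; Xiulan's ₹112,500 share passes to Xiulan's issue; Elio's ₹112,500 share passes to Elio's issue.
Xiulan's share (₹112,500) is divided into 3 shares of ₹37,500: Una, Liesel, and Jovan each take ₹37,500.
Elio's share (₹112,500) is divided into 3 shares of ₹37,500: Torin, Bilal, and Yevgeni each take ₹37,500.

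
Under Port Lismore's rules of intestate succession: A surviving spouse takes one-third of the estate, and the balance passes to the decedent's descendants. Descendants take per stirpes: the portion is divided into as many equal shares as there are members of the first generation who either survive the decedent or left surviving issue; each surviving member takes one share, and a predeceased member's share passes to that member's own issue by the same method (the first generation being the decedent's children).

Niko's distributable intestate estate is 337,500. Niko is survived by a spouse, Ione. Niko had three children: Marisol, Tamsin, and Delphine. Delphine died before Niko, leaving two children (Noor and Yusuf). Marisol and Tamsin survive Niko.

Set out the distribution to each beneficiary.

Ione: 112,500; Marisol: 75,000; Tamsin: 75,000; Noor: 37,500; Yusuf: 37,500

Ione takes one-third of 337,500 = 112,500. The remaining 225,000 passes to the descendants.
The descendants' portion (225,000) is divided into 3 shares of 75,000: Marisol and Tamsin each take 75,000; Delphine's 75,000 share passes to Delphine's issue.
Delphine's share (75,000) is divided into 2 shares of 37,500: Noor and Yusuf each take 37,500.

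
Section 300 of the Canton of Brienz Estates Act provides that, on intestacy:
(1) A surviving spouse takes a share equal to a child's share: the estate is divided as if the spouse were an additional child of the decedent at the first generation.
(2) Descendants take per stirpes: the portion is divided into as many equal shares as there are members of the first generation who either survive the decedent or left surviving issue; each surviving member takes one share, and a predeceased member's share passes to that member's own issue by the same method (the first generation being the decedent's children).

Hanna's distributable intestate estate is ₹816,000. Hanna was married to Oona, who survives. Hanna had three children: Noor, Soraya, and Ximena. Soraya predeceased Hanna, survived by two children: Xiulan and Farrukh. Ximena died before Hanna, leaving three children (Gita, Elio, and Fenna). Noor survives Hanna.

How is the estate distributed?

The spouse counts as an additional share at the children's level, so there are 4 primary shares of ₹204,000. Oona takes one such share (₹204,000).
The children's combined portion (₹612,000) is divided into 3 shares of ₹204,000: Noor takes ₹204,000; Soraya's ₹204,000 share passes to Soraya's issue; Ximena's ₹204,000 share passes to Ximena's issue.
Soraya's share (₹204,000) is divided into 2 shares of ₹102,000: Xiulan and Farrukh each take ₹102,000.
Ximena's share (₹204,000) is divided into 3 shares of ₹68,000: Gita, Elio, and Fenna each take ₹68,000.

Oona: ₹204,000; Noor: ₹204,000; Xiulan: ₹102,000; Farrukh: ₹102,000; Gita: ₹68,000; Elio: ₹68,000; Fenna: ₹68,000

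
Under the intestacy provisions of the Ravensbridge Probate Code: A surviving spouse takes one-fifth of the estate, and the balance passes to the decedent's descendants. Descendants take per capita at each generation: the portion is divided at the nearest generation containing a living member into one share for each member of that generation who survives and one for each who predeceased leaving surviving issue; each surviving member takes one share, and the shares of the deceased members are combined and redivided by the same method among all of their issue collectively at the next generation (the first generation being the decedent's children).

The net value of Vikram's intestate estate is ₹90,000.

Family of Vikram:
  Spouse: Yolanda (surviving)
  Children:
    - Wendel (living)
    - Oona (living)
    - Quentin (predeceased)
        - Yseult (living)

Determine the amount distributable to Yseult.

Yolanda takes one-fifth of ₹90,000 = ₹18,000. The remaining ₹72,000 passes to the descendants.
The descendants' portion (₹72,000) is divided at the children's generation into 3 shares of ₹24,000. Wendel and Oona each take ₹24,000. The remaining share for the deceased Quentin (₹24,000) is carried to the next generation.
That pool (₹24,000) passes entirely to Yseult, the sole taker at the grandchildren's generation.

Yseult receives ₹24,000.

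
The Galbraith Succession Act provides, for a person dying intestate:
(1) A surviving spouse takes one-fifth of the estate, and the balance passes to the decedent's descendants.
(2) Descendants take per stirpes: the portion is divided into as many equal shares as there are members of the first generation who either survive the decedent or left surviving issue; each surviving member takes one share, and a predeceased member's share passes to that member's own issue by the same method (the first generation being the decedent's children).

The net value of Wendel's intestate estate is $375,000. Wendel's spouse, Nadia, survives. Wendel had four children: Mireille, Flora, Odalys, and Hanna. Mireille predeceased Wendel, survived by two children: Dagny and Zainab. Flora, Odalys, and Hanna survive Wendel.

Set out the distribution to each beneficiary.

Nadia: $75,000; Dagny: $37,500; Zainab: $37,500; Flora: $75,000; Odalys: $75,000; Hanna: $75,000

Nadia takes one-fifth of $375,000 = $75,000. The remaining $300,000 passes to the descendants.
The descendants' portion ($300,000) is divided into 4 shares of $75,000: Flora, Odalys, and Hanna each take $75,000; Mireille's $75,000 share passes to Mireille's issue.
Mireille's share ($75,000) is divided into 2 shares of $37,500: Dagny and Zainab each take $37,500.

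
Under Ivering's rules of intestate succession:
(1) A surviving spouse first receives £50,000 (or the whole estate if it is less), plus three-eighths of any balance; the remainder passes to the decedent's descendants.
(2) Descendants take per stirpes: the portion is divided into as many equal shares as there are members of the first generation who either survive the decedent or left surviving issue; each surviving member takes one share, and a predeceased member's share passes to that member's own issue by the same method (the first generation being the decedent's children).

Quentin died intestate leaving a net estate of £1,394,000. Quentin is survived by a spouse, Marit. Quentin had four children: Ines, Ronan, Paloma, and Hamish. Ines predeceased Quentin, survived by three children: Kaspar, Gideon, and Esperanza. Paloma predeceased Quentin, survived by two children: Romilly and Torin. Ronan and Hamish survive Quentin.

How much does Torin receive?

Torin receives £105,000.

Marit first takes £50,000, leaving a balance of £1,344,000. Marit then takes three-eighths of the balance (£504,000), for a total of £554,000. The remaining £840,000 passes to the descendants.
The descendants' portion (£840,000) is divided into 4 shares of £210,000: Ronan and Hamish each take £210,000; Ines's £210,000 share passes to Ines's issue; Paloma's £210,000 share passes to Paloma's issue.
Ines's share (£210,000) is divided into 3 shares of £70,000: Kaspar, Gideon, and Esperanza each take £70,000.
Paloma's share (£210,000) is divided into 2 shares of £105,000: Romilly and Torin each take £105,000.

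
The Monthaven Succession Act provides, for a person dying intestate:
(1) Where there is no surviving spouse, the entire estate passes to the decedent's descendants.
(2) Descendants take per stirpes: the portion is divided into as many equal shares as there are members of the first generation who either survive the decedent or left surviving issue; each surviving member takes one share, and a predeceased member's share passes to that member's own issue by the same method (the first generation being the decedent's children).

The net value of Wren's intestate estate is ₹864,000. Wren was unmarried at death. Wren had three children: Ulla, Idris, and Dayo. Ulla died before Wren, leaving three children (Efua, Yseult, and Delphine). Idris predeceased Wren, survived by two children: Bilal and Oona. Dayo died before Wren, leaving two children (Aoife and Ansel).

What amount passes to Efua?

Efua receives ₹96,000.

The entire ₹864,000 passes to the descendants.
That amount (₹864,000) is divided into 3 shares of ₹288,000: Ulla's ₹288,000 share passes to Ulla's issue; Idris's ₹288,000 share passes to Idris's issue; Dayo's ₹288,000 share passes to Dayo's issue.
Ulla's share (₹288,000) is divided into 3 shares of ₹96,000: Efua, Yseult, and Delphine each take ₹96,000.
Idris's share (₹288,000) is divided into 2 shares of ₹144,000: Bilal and Oona each take ₹144,000.
Dayo's share (₹288,000) is divided into 2 shares of ₹144,000: Aoife and Ansel each take ₹144,000.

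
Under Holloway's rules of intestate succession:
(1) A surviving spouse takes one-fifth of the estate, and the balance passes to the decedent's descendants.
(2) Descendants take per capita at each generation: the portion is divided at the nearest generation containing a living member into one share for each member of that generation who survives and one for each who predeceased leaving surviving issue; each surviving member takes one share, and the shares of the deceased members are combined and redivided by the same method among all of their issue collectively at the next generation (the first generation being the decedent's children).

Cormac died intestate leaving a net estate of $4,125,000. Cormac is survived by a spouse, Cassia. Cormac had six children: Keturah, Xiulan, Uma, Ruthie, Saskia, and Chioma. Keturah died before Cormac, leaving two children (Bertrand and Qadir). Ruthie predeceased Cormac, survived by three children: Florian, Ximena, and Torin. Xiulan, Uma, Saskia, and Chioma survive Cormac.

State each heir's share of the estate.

Cassia takes one-fifth of $4,125,000 = $825,000. The remaining $3,300,000 passes to the descendants.
The descendants' portion ($3,300,000) is divided at the children's generation into 6 shares of $550,000. Xiulan, Uma, Saskia, and Chioma each take $550,000. The 2 shares of the deceased (Keturah and Ruthie) are combined into a pool of $1,100,000.
That pool ($1,100,000) is divided at the grandchildren's generation equally among Bertrand, Qadir, Florian, Ximena, and Torin: $220,000 each.

Cassia: $825,000; Bertrand: $220,000; Qadir: $220,000; Xiulan: $550,000; Uma: $550,000; Florian: $220,000; Ximena: $220,000; Torin: $220,000; Saskia: $550,000; Chioma: $550,000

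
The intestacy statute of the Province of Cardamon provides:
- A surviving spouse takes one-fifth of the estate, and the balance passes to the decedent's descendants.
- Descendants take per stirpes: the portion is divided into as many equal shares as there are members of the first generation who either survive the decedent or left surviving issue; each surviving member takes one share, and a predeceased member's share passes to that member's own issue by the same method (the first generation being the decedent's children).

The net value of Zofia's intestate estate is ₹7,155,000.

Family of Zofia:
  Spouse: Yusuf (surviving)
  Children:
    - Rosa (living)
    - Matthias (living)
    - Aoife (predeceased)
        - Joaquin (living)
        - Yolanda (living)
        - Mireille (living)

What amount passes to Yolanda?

Yusuf takes one-fifth of ₹7,155,000 = ₹1,431,000. The remaining ₹5,724,000 passes to the descendants.
The descendants' portion (₹5,724,000) is divided into 3 shares of ₹1,908,000: Rosa and Matthias each take ₹1,908,000; Aoife's ₹1,908,000 share passes to Aoife's issue.
Aoife's share (₹1,908,000) is divided into 3 shares of ₹636,000: Joaquin, Yolanda, and Mireille each take ₹636,000.

Yolanda receives ₹636,000.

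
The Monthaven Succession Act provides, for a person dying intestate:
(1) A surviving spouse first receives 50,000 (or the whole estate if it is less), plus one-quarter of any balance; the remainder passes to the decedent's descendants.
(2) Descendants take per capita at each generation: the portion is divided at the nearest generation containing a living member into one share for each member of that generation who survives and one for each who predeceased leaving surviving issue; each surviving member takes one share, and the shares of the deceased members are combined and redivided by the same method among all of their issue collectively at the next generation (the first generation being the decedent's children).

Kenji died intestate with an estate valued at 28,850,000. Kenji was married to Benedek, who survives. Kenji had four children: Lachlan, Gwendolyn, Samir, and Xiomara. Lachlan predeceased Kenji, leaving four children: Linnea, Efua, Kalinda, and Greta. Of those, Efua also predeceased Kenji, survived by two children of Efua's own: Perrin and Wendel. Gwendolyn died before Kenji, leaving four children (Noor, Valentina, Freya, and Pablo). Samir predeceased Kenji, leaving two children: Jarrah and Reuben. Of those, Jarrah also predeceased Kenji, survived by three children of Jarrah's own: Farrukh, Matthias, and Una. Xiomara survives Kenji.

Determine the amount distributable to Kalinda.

Benedek first takes 50,000, leaving a balance of 28,800,000. Benedek then takes one-quarter of the balance (7,200,000), for a total of 7,250,000. The remaining 21,600,000 passes to the descendants.
The descendants' portion (21,600,000) is divided at the children's generation into 4 shares of 5,400,000. Xiomara takes 5,400,000. The 3 shares of the deceased (Lachlan, Gwendolyn, and Samir) are combined into a pool of 16,200,000.
That pool (16,200,000) is divided at the grandchildren's generation into 10 shares of 1,620,000. Linnea, Kalinda, Greta, Noor, Valentina, Freya, Pablo, and Reuben each take 1,620,000. The 2 shares of the deceased (Efua and Jarrah) are combined into a pool of 3,240,000.
That pool (3,240,000) is divided at the great-grandchildren's generation equally among Perrin, Wendel, Farrukh, Matthias, and Una: 648,000 each.

Kalinda receives 1,620,000.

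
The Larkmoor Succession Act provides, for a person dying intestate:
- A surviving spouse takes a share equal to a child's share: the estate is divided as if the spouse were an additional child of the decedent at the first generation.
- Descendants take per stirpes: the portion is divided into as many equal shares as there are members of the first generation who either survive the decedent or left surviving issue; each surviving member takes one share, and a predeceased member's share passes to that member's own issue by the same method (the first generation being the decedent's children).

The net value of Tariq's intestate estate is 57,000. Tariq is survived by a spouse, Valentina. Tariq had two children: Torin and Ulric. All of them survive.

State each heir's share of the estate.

Valentina: 19,000; Torin: 19,000; Ulric: 19,000

The spouse counts as an additional share at the children's level, so there are 3 primary shares of 19,000. Valentina takes one such share (19,000).
The children's combined portion (38,000) is divided into 2 shares of 19,000: Torin and Ulric each take 19,000.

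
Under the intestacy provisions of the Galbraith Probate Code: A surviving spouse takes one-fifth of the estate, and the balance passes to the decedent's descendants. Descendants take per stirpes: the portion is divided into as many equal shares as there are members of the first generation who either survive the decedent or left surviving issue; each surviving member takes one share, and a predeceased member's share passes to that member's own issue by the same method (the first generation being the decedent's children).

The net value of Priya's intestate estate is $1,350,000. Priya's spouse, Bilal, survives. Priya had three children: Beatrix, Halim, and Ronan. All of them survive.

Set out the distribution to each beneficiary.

Bilal: $270,000; Beatrix: $360,000; Halim: $360,000; Ronan: $360,000

Bilal takes one-fifth of $1,350,000 = $270,000. The remaining $1,080,000 passes to the descendants.
The descendants' portion ($1,080,000) is divided into 3 shares of $360,000: Beatrix, Halim, and Ronan each take $360,000.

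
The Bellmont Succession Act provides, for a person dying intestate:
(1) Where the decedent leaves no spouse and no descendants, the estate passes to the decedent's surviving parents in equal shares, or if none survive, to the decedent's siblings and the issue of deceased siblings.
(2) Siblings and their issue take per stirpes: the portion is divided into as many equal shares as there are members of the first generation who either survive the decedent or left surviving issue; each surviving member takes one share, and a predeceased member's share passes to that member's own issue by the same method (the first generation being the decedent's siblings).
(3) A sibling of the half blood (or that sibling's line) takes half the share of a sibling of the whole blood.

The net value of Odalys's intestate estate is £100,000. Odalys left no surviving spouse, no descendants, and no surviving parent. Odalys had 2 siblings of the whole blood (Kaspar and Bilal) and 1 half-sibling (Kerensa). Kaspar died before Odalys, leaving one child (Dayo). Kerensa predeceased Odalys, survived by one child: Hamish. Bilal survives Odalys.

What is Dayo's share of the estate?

Dayo receives £40,000.

The entire £100,000 passes to the siblings and their issue.
Counting each half-blood sibling's line as half a unit, there are 5/2 units in £100,000, so one unit is £40,000. Whole-blood lines (Kaspar and Bilal) take £40,000 each; half-blood lines (Kerensa) take £20,000 each.
Kaspar's share (£40,000) passes entirely to Dayo.
Kerensa's share (£20,000) passes entirely to Hamish.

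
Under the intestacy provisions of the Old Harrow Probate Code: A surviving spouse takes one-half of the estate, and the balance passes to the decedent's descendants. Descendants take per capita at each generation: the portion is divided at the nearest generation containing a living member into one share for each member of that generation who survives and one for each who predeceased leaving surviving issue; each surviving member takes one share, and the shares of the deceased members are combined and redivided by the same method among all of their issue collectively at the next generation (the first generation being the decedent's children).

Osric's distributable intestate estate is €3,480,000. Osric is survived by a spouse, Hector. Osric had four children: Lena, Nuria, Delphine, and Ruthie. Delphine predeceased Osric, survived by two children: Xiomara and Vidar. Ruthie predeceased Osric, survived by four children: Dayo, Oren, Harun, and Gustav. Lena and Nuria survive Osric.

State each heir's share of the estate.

Hector takes one-half of €3,480,000 = €1,740,000. The remaining €1,740,000 passes to the descendants.
The descendants' portion (€1,740,000) is divided at the children's generation into 4 shares of €435,000. Lena and Nuria each take €435,000. The 2 shares of the deceased (Delphine and Ruthie) are combined into a pool of €870,000.
That pool (€870,000) is divided at the grandchildren's generation equally among Xiomara, Vidar, Dayo, Oren, Harun, and Gustav: €145,000 each.

Hector: €1,740,000; Lena: €435,000; Nuria: €435,000; Xiomara: €145,000; Vidar: €145,000; Dayo: €145,000; Oren: €145,000; Harun: €145,000; Gustav: €145,000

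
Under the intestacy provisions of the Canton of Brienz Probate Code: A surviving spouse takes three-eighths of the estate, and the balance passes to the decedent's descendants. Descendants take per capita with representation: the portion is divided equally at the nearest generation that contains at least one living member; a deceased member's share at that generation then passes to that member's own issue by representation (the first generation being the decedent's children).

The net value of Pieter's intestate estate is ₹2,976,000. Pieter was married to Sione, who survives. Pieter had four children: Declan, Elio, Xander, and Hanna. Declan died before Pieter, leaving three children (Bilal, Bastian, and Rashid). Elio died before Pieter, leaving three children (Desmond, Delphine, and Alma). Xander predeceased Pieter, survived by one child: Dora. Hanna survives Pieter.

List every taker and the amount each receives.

Sione takes three-eighths of ₹2,976,000 = ₹1,116,000. The remaining ₹1,860,000 passes to the descendants.
The descendants' portion (₹1,860,000) is divided into 4 shares of ₹465,000: Hanna takes ₹465,000; Declan's ₹465,000 share passes to Declan's issue; Elio's ₹465,000 share passes to Elio's issue; Xander's ₹465,000 share passes to Xander's issue.
Declan's share (₹465,000) is divided into 3 shares of ₹155,000: Bilal, Bastian, and Rashid each take ₹155,000.
Elio's share (₹465,000) is divided into 3 shares of ₹155,000: Desmond, Delphine, and Alma each take ₹155,000.
Xander's share (₹465,000) passes entirely to Dora.

Sione: ₹1,116,000; Bilal: ₹155,000; Bastian: ₹155,000; Rashid: ₹155,000; Desmond: ₹155,000; Delphine: ₹155,000; Alma: ₹155,000; Dora: ₹465,000; Hanna: ₹465,000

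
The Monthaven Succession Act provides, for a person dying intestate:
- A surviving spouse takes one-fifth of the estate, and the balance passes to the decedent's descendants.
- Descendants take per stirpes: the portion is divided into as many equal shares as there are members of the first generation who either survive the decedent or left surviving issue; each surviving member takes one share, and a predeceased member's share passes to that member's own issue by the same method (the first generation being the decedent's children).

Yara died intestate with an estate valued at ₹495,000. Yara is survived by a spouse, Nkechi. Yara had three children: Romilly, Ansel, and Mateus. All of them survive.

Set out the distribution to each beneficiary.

Nkechi takes one-fifth of ₹495,000 = ₹99,000. The remaining ₹396,000 passes to the descendants.
The descendants' portion (₹396,000) is divided into 3 shares of ₹132,000: Romilly, Ansel, and Mateus each take ₹132,000.

Nkechi: ₹99,000; Romilly: ₹132,000; Ansel: ₹132,000; Mateus: ₹132,000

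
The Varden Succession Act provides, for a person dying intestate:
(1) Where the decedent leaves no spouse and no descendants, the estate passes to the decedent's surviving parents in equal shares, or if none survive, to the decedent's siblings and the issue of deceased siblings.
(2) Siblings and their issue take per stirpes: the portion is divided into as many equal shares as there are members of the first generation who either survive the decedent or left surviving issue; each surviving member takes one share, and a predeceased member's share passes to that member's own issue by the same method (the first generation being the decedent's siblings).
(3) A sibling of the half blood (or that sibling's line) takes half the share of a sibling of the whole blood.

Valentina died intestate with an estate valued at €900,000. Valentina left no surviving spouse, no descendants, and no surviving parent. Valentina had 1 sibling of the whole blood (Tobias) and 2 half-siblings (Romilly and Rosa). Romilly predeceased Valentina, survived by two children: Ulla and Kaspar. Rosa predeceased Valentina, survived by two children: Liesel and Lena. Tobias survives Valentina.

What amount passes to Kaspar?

Kaspar receives €112,500.

The entire €900,000 passes to the siblings and their issue.
Counting each half-blood sibling's line as half a unit, there are 2 units in €900,000, so one unit is €450,000. Whole-blood lines (Tobias) take €450,000 each; half-blood lines (Romilly and Rosa) take €225,000 each.
Romilly's share (€225,000) is divided into 2 shares of €112,500: Ulla and Kaspar each take €112,500.
Rosa's share (€225,000) is divided into 2 shares of €112,500: Liesel and Lena each take €112,500.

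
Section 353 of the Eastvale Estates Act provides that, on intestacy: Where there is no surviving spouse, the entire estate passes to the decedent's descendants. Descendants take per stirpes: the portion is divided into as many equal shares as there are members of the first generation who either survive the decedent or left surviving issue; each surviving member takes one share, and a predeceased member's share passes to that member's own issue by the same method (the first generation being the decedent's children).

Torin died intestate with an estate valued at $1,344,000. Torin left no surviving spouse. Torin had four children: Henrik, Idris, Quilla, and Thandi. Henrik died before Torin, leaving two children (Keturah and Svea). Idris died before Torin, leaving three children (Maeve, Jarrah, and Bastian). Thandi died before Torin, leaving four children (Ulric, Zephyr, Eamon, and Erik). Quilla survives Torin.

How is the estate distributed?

Keturah: $168,000; Svea: $168,000; Maeve: $112,000; Jarrah: $112,000; Bastian: $112,000; Quilla: $336,000; Ulric: $84,000; Zephyr: $84,000; Eamon: $84,000; Erik: $84,000

The entire $1,344,000 passes to the descendants.
That amount ($1,344,000) is divided into 4 shares of $336,000: Quilla takes $336,000; Henrik's $336,000 share passes to Henrik's issue; Idris's $336,000 share passes to Idris's issue; Thandi's $336,000 share passes to Thandi's issue.
Henrik's share ($336,000) is divided into 2 shares of $168,000: Keturah and Svea each take $168,000.
Idris's share ($336,000) is divided into 3 shares of $112,000: Maeve, Jarrah, and Bastian each take $112,000.
Thandi's share ($336,000) is divided into 4 shares of $84,000: Ulric, Zephyr, Eamon, and Erik each take $84,000.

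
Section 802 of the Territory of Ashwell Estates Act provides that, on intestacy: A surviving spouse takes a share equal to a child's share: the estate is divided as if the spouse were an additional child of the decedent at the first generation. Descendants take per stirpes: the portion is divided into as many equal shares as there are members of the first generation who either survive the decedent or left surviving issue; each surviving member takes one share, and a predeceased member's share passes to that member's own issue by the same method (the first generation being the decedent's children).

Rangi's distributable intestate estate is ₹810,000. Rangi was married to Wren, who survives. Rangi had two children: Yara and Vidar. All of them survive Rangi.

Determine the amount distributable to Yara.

Yara receives ₹270,000.

The spouse counts as an additional share at the children's level, so there are 3 primary shares of ₹270,000. Wren takes one such share (₹270,000).
The children's combined portion (₹540,000) is divided into 2 shares of ₹270,000: Yara and Vidar each take ₹270,000.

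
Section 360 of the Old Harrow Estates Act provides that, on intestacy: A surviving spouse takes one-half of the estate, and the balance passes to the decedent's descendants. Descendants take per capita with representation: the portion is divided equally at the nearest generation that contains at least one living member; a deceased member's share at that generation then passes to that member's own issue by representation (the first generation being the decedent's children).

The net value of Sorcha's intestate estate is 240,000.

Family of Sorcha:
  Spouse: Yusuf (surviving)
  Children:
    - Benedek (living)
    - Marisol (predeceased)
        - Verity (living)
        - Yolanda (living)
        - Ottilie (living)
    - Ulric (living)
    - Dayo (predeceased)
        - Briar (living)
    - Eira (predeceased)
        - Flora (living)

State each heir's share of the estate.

Yusuf takes one-half of 240,000 = 120,000. The remaining 120,000 passes to the descendants.
The descendants' portion (120,000) is divided into 5 shares of 24,000: Benedek and Ulric each take 24,000; Marisol's 24,000 share passes to Marisol's issue; Dayo's 24,000 share passes to Dayo's issue; Eira's 24,000 share passes to Eira's issue.
Marisol's share (24,000) is divided into 3 shares of 8,000: Verity, Yolanda, and Ottilie each take 8,000.
Dayo's share (24,000) passes entirely to Briar.
Eira's share (24,000) passes entirely to Flora.

Yusuf: 120,000; Benedek: 24,000; Verity: 8,000; Yolanda: 8,000; Ottilie: 8,000; Ulric: 24,000; Briar: 24,000; Flora: 24,000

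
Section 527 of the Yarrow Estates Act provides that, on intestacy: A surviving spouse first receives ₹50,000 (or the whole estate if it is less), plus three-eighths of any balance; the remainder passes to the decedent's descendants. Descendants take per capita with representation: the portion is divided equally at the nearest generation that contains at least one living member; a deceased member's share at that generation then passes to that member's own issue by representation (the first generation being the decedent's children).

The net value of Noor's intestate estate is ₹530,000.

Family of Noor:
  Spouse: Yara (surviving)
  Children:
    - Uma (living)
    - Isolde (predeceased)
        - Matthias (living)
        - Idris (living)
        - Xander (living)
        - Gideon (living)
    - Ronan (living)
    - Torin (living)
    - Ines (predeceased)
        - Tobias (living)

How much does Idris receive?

Yara first takes ₹50,000, leaving a balance of ₹480,000. Yara then takes three-eighths of the balance (₹180,000), for a total of ₹230,000. The remaining ₹300,000 passes to the descendants.
The descendants' portion (₹300,000) is divided into 5 shares of ₹60,000: Uma, Ronan, and Torin each take ₹60,000; Isolde's ₹60,000 share passes to Isolde's issue; Ines's ₹60,000 share passes to Ines's issue.
Isolde's share (₹60,000) is divided into 4 shares of ₹15,000: Matthias, Idris, Xander, and Gideon each take ₹15,000.
Ines's share (₹60,000) passes entirely to Tobias.

Idris receives ₹15,000.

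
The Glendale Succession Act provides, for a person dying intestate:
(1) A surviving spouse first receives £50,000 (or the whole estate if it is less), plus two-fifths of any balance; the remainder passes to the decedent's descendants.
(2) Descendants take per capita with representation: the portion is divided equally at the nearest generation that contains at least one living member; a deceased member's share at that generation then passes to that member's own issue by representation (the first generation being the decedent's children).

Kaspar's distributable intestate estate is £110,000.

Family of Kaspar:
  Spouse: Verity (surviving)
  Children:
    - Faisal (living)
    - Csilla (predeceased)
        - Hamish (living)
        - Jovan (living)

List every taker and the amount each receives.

Verity: £74,000; Faisal: £18,000; Hamish: £9,000; Jovan: £9,000

Verity first takes £50,000, leaving a balance of £60,000. Verity then takes two-fifths of the balance (£24,000), for a total of £74,000. The remaining £36,000 passes to the descendants.
The descendants' portion (£36,000) is divided into 2 shares of £18,000: Faisal takes £18,000; Csilla's £18,000 share passes to Csilla's issue.
Csilla's share (£18,000) is divided into 2 shares of £9,000: Hamish and Jovan each take £9,000.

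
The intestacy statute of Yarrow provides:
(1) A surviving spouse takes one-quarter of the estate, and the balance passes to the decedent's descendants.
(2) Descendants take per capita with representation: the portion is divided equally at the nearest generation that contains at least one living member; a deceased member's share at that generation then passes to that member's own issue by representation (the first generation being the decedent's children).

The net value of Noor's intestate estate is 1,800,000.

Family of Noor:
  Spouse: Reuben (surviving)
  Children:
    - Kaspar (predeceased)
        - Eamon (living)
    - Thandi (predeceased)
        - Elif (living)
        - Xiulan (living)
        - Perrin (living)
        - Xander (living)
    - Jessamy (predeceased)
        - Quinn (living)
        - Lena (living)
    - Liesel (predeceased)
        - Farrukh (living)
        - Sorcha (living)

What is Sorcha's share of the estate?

Reuben takes one-quarter of 1,800,000 = 450,000. The remaining 1,350,000 passes to the descendants.
No child survives, so the initial division is made at the grandchildren's generation.
The descendants' portion (1,350,000) is divided into 9 shares of 150,000: Eamon, Elif, Xiulan, Perrin, Xander, Quinn, Lena, Farrukh, and Sorcha each take 150,000.

Sorcha receives 150,000.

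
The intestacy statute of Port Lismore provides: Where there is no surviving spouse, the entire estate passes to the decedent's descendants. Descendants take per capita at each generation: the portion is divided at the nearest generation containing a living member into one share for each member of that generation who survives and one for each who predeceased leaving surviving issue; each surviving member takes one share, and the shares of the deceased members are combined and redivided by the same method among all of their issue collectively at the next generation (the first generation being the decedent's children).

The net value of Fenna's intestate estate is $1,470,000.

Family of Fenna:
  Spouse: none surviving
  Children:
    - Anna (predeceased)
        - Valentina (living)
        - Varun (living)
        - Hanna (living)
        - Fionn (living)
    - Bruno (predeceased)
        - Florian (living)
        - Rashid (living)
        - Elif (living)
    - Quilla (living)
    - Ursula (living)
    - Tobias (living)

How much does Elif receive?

Elif receives $84,000.

The entire $1,470,000 passes to the descendants.
That amount ($1,470,000) is divided at the children's generation into 5 shares of $294,000. Quilla, Ursula, and Tobias each take $294,000. The 2 shares of the deceased (Anna and Bruno) are combined into a pool of $588,000.
That pool ($588,000) is divided at the grandchildren's generation equally among Valentina, Varun, Hanna, Fionn, Florian, Rashid, and Elif: $84,000 each.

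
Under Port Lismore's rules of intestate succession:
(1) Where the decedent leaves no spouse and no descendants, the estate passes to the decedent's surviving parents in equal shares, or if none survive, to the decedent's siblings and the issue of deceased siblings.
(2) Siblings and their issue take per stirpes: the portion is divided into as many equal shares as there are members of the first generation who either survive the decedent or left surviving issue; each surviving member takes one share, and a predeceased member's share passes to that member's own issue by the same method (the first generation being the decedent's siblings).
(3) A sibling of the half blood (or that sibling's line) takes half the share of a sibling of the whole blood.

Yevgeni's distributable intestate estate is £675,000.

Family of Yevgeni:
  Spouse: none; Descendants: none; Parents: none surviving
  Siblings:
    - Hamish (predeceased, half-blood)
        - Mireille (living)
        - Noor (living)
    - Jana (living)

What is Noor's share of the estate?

Noor receives £112,500.

The entire £675,000 passes to the siblings and their issue.
Counting each half-blood sibling's line as half a unit, there are 3/2 units in £675,000, so one unit is £450,000. Whole-blood lines (Jana) take £450,000 each; half-blood lines (Hamish) take £225,000 each.
Hamish's share (£225,000) is divided into 2 shares of £112,500: Mireille and Noor each take £112,500.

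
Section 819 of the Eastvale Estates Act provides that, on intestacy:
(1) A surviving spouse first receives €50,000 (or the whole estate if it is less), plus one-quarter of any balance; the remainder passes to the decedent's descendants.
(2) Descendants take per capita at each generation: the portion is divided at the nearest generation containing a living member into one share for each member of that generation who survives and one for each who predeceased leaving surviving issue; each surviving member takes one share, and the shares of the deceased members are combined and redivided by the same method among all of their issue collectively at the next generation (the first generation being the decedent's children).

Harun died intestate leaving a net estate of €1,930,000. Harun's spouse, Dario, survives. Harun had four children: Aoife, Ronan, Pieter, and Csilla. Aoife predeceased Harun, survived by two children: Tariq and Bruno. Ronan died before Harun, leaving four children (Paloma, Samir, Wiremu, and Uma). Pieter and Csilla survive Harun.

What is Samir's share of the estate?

Dario first takes €50,000, leaving a balance of €1,880,000. Dario then takes one-quarter of the balance (€470,000), for a total of €520,000. The remaining €1,410,000 passes to the descendants.
The descendants' portion (€1,410,000) is divided at the children's generation into 4 shares of €352,500. Pieter and Csilla each take €352,500. The 2 shares of the deceased (Aoife and Ronan) are combined into a pool of €705,000.
That pool (€705,000) is divided at the grandchildren's generation equally among Tariq, Bruno, Paloma, Samir, Wiremu, and Uma: €117,500 each.

Samir receives €117,500.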